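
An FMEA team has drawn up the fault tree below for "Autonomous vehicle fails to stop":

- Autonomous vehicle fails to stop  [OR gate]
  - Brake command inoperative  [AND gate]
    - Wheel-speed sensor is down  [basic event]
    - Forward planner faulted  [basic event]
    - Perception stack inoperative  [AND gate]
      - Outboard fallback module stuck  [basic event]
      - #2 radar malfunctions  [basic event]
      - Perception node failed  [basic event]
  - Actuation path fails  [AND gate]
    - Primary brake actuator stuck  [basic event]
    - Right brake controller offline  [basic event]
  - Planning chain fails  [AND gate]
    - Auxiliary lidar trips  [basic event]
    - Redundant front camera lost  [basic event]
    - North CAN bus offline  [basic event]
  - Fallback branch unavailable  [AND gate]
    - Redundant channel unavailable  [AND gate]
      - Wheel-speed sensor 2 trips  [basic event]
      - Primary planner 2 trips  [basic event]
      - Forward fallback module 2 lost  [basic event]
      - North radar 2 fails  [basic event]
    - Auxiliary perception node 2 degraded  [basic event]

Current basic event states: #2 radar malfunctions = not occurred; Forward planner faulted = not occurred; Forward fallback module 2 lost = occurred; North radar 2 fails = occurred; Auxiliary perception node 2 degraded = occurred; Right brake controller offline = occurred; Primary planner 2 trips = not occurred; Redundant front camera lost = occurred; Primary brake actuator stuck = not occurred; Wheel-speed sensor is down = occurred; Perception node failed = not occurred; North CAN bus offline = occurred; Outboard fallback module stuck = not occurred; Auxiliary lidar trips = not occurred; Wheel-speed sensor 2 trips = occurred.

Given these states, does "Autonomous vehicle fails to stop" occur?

Perception stack inoperative [AND]: Outboard fallback module stuck=not, #2 radar malfunctions=not, Perception node failed=not → not all inputs occur → does not occur.
Brake command inoperative [AND]: Wheel-speed sensor is down=occurs, Forward planner faulted=not, Perception stack inoperative=not → not all inputs occur → does not occur.
Actuation path fails [AND]: Primary brake actuator stuck=not, Right brake controller offline=occurs → not all inputs occur → does not occur.
Planning chain fails [AND]: Auxiliary lidar trips=not, Redundant front camera lost=occurs, North CAN bus offline=occurs → not all inputs occur → does not occur.
Redundant channel unavailable [AND]: Wheel-speed sensor 2 trips=occurs, Primary planner 2 trips=not, Forward fallback module 2 lost=occurs, North radar 2 fails=occurs → not all inputs occur → does not occur.
Fallback branch unavailable [AND]: Redundant channel unavailable=not, Auxiliary perception node 2 degraded=occurs → not all inputs occur → does not occur.
Autonomous vehicle fails to stop [OR]: Brake command inoperative=not, Actuation path fails=not, Planning chain fails=not, Fallback branch unavailable=not → no input occurs → does not occur.

No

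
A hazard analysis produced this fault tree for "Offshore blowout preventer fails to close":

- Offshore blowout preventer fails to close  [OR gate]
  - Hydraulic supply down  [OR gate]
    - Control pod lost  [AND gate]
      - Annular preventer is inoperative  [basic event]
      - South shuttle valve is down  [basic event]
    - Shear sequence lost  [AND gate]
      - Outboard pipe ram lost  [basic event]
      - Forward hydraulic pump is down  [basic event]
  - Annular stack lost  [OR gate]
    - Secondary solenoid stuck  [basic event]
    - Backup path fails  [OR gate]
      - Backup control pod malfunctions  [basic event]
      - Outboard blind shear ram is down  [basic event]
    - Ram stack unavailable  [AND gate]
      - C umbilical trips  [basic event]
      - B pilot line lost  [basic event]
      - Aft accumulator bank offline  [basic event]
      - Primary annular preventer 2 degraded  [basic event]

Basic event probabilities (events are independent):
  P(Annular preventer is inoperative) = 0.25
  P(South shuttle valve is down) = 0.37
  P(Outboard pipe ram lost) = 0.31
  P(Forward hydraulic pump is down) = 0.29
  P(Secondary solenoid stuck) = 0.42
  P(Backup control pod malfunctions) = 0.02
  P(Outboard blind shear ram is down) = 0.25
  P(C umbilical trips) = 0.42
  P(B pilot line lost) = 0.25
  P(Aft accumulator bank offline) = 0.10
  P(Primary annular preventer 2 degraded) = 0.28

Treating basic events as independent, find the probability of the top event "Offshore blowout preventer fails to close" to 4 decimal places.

0.6489

P(Control pod lost) [AND] = 0.25 × 0.37 = 0.092500
P(Shear sequence lost) [AND] = 0.31 × 0.29 = 0.089900
P(Hydraulic supply down) [OR] = 1 − (1−0.092500) × (1−0.089900) = 0.174084
P(Backup path fails) [OR] = 1 − (1−0.02) × (1−0.25) = 0.265000
P(Ram stack unavailable) [AND] = 0.42 × 0.25 × 0.10 × 0.28 = 0.002940
P(Annular stack lost) [OR] = 1 − (1−0.42) × (1−0.265000) × (1−0.002940) = 0.574953
P(Offshore blowout preventer fails to close) [OR] = 1 − (1−0.174084) × (1−0.574953) = 0.648947
Rounded to 4 decimal places: P(Offshore blowout preventer fails to close) ≈ 0.6489.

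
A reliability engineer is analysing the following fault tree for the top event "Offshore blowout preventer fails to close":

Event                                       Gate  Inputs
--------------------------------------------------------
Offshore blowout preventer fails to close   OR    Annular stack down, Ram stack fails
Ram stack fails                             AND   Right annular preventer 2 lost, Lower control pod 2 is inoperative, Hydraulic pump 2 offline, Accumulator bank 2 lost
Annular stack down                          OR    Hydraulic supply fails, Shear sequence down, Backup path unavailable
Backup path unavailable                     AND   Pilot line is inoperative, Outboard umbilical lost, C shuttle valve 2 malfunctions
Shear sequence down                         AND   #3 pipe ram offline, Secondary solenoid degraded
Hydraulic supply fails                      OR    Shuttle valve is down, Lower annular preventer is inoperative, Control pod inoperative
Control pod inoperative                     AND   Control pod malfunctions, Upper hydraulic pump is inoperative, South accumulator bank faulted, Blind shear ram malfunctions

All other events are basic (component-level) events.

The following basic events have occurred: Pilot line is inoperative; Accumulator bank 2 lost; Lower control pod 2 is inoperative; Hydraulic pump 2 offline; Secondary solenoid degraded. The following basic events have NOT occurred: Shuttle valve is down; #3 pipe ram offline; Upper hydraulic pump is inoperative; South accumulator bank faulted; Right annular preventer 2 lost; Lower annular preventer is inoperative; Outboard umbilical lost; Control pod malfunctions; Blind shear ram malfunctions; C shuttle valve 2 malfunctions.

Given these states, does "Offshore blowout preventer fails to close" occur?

No

Control pod inoperative [AND]: Control pod malfunctions=not, Upper hydraulic pump is inoperative=not, South accumulator bank faulted=not, Blind shear ram malfunctions=not → not all inputs occur → does not occur.
Hydraulic supply fails [OR]: Shuttle valve is down=not, Lower annular preventer is inoperative=not, Control pod inoperative=not → no input occurs → does not occur.
Shear sequence down [AND]: #3 pipe ram offline=not, Secondary solenoid degraded=occurs → not all inputs occur → does not occur.
Backup path unavailable [AND]: Pilot line is inoperative=occurs, Outboard umbilical lost=not, C shuttle valve 2 malfunctions=not → not all inputs occur → does not occur.
Annular stack down [OR]: Hydraulic supply fails=not, Shear sequence down=not, Backup path unavailable=not → no input occurs → does not occur.
Ram stack fails [AND]: Right annular preventer 2 lost=not, Lower control pod 2 is inoperative=occurs, Hydraulic pump 2 offline=occurs, Accumulator bank 2 lost=occurs → not all inputs occur → does not occur.
Offshore blowout preventer fails to close [OR]: Annular stack down=not, Ram stack fails=not → no input occurs → does not occur.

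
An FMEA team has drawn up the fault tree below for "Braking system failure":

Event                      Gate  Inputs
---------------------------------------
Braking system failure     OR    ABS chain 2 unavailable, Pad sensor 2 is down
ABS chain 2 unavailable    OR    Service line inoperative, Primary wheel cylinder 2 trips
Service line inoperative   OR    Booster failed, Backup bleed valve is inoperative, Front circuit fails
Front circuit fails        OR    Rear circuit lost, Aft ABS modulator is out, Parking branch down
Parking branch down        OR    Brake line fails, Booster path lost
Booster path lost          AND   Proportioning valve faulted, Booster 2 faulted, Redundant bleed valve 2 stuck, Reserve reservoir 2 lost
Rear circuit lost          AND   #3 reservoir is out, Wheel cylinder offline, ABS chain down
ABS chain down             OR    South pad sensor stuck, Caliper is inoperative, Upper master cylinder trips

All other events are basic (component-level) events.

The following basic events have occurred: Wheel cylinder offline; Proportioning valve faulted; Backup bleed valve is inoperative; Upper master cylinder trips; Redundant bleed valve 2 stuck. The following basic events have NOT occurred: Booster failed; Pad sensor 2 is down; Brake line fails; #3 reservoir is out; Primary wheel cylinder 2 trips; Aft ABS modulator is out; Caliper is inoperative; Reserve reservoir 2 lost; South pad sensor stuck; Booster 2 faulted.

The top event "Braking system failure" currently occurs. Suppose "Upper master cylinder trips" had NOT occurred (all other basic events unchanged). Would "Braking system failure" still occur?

Counterfactual: set "Upper master cylinder trips" to not occurred.
ABS chain down [OR]: South pad sensor stuck=not, Caliper is inoperative=not, Upper master cylinder trips=not → no input occurs → does not occur.
Rear circuit lost [AND]: #3 reservoir is out=not, Wheel cylinder offline=occurs, ABS chain down=not → not all inputs occur → does not occur.
Booster path lost [AND]: Proportioning valve faulted=occurs, Booster 2 faulted=not, Redundant bleed valve 2 stuck=occurs, Reserve reservoir 2 lost=not → not all inputs occur → does not occur.
Parking branch down [OR]: Brake line fails=not, Booster path lost=not → no input occurs → does not occur.
Front circuit fails [OR]: Rear circuit lost=not, Aft ABS modulator is out=not, Parking branch down=not → no input occurs → does not occur.
Service line inoperative [OR]: Booster failed=not, Backup bleed valve is inoperative=occurs, Front circuit fails=not → at least one input occurs → occurs.
ABS chain 2 unavailable [OR]: Service line inoperative=occurs, Primary wheel cylinder 2 trips=not → at least one input occurs → occurs.
Braking system failure [OR]: ABS chain 2 unavailable=occurs, Pad sensor 2 is down=not → at least one input occurs → occurs.

Yes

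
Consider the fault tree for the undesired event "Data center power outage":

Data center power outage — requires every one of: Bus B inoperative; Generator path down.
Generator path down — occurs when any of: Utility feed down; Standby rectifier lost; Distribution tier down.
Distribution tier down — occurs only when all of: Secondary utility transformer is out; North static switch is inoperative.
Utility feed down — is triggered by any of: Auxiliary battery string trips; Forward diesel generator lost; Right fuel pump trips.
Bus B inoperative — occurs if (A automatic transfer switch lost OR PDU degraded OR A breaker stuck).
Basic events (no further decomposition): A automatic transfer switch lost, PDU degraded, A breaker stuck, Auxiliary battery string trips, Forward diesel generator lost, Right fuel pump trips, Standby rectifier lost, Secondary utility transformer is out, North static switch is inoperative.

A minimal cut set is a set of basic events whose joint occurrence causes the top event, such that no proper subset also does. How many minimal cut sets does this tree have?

Bus B inoperative [OR]: union of children's cut sets → 3 cut set(s).
Utility feed down [OR]: union of children's cut sets → 3 cut set(s).
Distribution tier down [AND]: one cut set from each child combined → 1 × 1 = 1 cut set(s).
Generator path down [OR]: union of children's cut sets → 5 cut set(s).
Data center power outage [AND]: one cut set from each child combined → 3 × 5 = 15 cut set(s).

15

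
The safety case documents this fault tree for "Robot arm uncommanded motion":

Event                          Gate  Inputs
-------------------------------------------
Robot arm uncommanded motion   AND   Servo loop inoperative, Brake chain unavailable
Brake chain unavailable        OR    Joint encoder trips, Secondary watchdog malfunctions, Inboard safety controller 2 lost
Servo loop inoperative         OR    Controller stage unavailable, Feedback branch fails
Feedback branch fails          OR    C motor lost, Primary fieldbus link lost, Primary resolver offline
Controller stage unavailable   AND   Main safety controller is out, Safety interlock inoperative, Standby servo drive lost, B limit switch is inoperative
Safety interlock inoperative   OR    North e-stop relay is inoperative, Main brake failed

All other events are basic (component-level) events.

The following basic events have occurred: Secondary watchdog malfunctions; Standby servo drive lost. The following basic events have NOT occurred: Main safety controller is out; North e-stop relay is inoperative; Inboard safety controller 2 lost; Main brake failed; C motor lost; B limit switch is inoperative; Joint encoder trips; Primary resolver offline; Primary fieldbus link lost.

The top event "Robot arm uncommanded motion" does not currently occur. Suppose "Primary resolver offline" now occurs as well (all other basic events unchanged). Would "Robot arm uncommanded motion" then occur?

Counterfactual: set "Primary resolver offline" to occurred.
Safety interlock inoperative [OR]: North e-stop relay is inoperative=not, Main brake failed=not → no input occurs → does not occur.
Controller stage unavailable [AND]: Main safety controller is out=not, Safety interlock inoperative=not, Standby servo drive lost=occurs, B limit switch is inoperative=not → not all inputs occur → does not occur.
Feedback branch fails [OR]: C motor lost=not, Primary fieldbus link lost=not, Primary resolver offline=occurs → at least one input occurs → occurs.
Servo loop inoperative [OR]: Controller stage unavailable=not, Feedback branch fails=occurs → at least one input occurs → occurs.
Brake chain unavailable [OR]: Joint encoder trips=not, Secondary watchdog malfunctions=occurs, Inboard safety controller 2 lost=not → at least one input occurs → occurs.
Robot arm uncommanded motion [AND]: Servo loop inoperative=occurs, Brake chain unavailable=occurs → all inputs occur → occurs.

Yes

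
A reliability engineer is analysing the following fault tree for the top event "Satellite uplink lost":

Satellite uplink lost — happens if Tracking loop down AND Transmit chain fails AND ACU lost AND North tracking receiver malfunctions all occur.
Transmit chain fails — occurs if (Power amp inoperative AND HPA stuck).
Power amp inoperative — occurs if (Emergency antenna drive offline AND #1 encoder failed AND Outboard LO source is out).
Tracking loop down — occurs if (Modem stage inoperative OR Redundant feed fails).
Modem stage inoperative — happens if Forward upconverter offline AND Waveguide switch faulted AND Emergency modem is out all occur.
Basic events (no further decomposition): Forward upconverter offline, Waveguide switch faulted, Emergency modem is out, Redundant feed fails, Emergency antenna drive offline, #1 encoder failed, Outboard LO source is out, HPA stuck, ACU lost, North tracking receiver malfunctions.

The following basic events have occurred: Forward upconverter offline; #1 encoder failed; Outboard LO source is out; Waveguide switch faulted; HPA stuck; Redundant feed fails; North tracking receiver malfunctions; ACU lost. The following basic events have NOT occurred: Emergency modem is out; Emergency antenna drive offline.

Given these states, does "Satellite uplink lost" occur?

Modem stage inoperative [AND]: Forward upconverter offline=occurs, Waveguide switch faulted=occurs, Emergency modem is out=not → not all inputs occur → does not occur.
Tracking loop down [OR]: Modem stage inoperative=not, Redundant feed fails=occurs → at least one input occurs → occurs.
Power amp inoperative [AND]: Emergency antenna drive offline=not, #1 encoder failed=occurs, Outboard LO source is out=occurs → not all inputs occur → does not occur.
Transmit chain fails [AND]: Power amp inoperative=not, HPA stuck=occurs → not all inputs occur → does not occur.
Satellite uplink lost [AND]: Tracking loop down=occurs, Transmit chain fails=not, ACU lost=occurs, North tracking receiver malfunctions=occurs → not all inputs occur → does not occur.

No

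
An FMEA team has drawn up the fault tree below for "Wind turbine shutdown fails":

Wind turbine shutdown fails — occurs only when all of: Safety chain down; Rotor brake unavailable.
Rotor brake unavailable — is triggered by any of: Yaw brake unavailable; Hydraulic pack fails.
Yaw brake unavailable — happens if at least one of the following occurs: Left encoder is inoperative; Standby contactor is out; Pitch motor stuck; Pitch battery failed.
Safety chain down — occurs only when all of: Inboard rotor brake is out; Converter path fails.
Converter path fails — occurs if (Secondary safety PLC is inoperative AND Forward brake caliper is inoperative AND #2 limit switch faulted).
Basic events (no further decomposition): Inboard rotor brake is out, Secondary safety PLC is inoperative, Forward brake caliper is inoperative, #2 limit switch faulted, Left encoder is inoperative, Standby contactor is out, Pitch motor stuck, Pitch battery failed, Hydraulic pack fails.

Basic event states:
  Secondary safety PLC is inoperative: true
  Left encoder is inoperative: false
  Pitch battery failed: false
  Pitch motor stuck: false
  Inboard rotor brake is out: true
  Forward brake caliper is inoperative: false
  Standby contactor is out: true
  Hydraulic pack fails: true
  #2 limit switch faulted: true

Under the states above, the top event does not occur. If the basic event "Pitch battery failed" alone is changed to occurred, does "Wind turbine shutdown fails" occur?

No

Counterfactual: set "Pitch battery failed" to occurred.
Converter path fails [AND]: Secondary safety PLC is inoperative=occurs, Forward brake caliper is inoperative=not, #2 limit switch faulted=occurs → not all inputs occur → does not occur.
Safety chain down [AND]: Inboard rotor brake is out=occurs, Converter path fails=not → not all inputs occur → does not occur.
Yaw brake unavailable [OR]: Left encoder is inoperative=not, Standby contactor is out=occurs, Pitch motor stuck=not, Pitch battery failed=occurs → at least one input occurs → occurs.
Rotor brake unavailable [OR]: Yaw brake unavailable=occurs, Hydraulic pack fails=occurs → at least one input occurs → occurs.
Wind turbine shutdown fails [AND]: Safety chain down=not, Rotor brake unavailable=occurs → not all inputs occur → does not occur.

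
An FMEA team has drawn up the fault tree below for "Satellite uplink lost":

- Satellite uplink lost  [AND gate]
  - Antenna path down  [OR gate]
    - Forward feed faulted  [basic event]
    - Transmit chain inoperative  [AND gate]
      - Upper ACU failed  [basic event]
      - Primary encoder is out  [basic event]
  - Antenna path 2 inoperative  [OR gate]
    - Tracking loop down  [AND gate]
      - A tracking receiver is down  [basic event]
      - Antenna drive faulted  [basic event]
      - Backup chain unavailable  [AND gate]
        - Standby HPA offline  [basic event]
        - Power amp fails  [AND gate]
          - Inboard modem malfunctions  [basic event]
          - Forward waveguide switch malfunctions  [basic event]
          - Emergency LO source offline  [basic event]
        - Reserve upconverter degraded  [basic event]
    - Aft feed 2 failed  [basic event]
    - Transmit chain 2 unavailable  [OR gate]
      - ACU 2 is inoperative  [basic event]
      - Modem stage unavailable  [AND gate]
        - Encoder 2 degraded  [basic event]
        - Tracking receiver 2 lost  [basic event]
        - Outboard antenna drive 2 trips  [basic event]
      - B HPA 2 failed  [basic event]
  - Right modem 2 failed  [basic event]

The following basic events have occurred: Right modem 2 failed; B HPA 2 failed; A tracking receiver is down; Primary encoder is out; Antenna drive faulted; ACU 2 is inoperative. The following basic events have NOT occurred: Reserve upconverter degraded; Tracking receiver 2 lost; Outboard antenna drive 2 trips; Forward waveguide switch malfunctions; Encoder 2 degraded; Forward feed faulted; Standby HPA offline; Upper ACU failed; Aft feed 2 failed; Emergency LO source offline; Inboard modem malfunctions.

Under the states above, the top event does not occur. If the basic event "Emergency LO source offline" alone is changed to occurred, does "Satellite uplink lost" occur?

No

Counterfactual: set "Emergency LO source offline" to occurred.
Transmit chain inoperative [AND]: Upper ACU failed=not, Primary encoder is out=occurs → not all inputs occur → does not occur.
Antenna path down [OR]: Forward feed faulted=not, Transmit chain inoperative=not → no input occurs → does not occur.
Power amp fails [AND]: Inboard modem malfunctions=not, Forward waveguide switch malfunctions=not, Emergency LO source offline=occurs → not all inputs occur → does not occur.
Backup chain unavailable [AND]: Standby HPA offline=not, Power amp fails=not, Reserve upconverter degraded=not → not all inputs occur → does not occur.
Tracking loop down [AND]: A tracking receiver is down=occurs, Antenna drive faulted=occurs, Backup chain unavailable=not → not all inputs occur → does not occur.
Modem stage unavailable [AND]: Encoder 2 degraded=not, Tracking receiver 2 lost=not, Outboard antenna drive 2 trips=not → not all inputs occur → does not occur.
Transmit chain 2 unavailable [OR]: ACU 2 is inoperative=occurs, Modem stage unavailable=not, B HPA 2 failed=occurs → at least one input occurs → occurs.
Antenna path 2 inoperative [OR]: Tracking loop down=not, Aft feed 2 failed=not, Transmit chain 2 unavailable=occurs → at least one input occurs → occurs.
Satellite uplink lost [AND]: Antenna path down=not, Antenna path 2 inoperative=occurs, Right modem 2 failed=occurs → not all inputs occur → does not occur.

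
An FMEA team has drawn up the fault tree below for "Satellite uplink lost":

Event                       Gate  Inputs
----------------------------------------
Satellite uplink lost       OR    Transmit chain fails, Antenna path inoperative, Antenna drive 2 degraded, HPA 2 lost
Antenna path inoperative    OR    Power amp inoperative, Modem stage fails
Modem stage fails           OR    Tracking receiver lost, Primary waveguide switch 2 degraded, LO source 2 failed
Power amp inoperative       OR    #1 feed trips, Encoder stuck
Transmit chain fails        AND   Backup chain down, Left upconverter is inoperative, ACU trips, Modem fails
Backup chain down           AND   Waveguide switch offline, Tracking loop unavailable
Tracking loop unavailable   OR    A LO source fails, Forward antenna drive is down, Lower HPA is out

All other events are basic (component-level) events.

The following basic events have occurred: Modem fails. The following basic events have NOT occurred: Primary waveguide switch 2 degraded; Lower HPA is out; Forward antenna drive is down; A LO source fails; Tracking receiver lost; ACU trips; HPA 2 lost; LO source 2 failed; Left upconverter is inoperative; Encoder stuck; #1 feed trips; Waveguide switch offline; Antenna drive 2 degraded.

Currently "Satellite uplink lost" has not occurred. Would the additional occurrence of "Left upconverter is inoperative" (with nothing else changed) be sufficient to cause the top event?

Counterfactual: set "Left upconverter is inoperative" to occurred.
Tracking loop unavailable [OR]: A LO source fails=not, Forward antenna drive is down=not, Lower HPA is out=not → no input occurs → does not occur.
Backup chain down [AND]: Waveguide switch offline=not, Tracking loop unavailable=not → not all inputs occur → does not occur.
Transmit chain fails [AND]: Backup chain down=not, Left upconverter is inoperative=occurs, ACU trips=not, Modem fails=occurs → not all inputs occur → does not occur.
Power amp inoperative [OR]: #1 feed trips=not, Encoder stuck=not → no input occurs → does not occur.
Modem stage fails [OR]: Tracking receiver lost=not, Primary waveguide switch 2 degraded=not, LO source 2 failed=not → no input occurs → does not occur.
Antenna path inoperative [OR]: Power amp inoperative=not, Modem stage fails=not → no input occurs → does not occur.
Satellite uplink lost [OR]: Transmit chain fails=not, Antenna path inoperative=not, Antenna drive 2 degraded=not, HPA 2 lost=not → no input occurs → does not occur.

No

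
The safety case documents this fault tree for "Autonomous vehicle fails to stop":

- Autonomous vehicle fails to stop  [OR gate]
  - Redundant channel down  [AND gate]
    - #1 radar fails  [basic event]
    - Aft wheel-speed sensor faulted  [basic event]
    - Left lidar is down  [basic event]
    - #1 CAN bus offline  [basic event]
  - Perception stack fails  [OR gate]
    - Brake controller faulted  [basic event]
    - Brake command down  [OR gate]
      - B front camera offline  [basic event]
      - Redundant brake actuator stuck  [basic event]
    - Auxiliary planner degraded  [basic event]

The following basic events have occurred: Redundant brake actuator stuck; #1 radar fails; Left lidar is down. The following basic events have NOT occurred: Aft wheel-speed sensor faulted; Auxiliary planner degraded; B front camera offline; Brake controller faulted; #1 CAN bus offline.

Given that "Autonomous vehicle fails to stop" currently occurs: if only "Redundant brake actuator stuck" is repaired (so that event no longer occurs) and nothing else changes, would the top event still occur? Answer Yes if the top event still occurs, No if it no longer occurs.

Counterfactual: set "Redundant brake actuator stuck" to not occurred.
Redundant channel down [AND]: #1 radar fails=occurs, Aft wheel-speed sensor faulted=not, Left lidar is down=occurs, #1 CAN bus offline=not → not all inputs occur → does not occur.
Brake command down [OR]: B front camera offline=not, Redundant brake actuator stuck=not → no input occurs → does not occur.
Perception stack fails [OR]: Brake controller faulted=not, Brake command down=not, Auxiliary planner degraded=not → no input occurs → does not occur.
Autonomous vehicle fails to stop [OR]: Redundant channel down=not, Perception stack fails=not → no input occurs → does not occur.

No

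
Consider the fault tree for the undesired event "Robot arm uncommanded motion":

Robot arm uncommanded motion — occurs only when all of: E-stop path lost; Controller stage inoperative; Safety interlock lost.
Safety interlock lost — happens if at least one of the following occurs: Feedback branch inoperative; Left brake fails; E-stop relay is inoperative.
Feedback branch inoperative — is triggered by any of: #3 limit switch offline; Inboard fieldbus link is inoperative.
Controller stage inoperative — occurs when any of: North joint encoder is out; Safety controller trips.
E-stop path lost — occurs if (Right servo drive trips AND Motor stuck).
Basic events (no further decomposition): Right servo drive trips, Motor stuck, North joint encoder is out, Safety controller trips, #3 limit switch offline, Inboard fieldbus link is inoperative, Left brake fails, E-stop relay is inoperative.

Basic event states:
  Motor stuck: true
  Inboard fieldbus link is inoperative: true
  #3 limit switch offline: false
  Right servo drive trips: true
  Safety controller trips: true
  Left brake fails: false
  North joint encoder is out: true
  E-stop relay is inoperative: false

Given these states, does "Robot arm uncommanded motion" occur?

Yes

E-stop path lost [AND]: Right servo drive trips=occurs, Motor stuck=occurs → all inputs occur → occurs.
Controller stage inoperative [OR]: North joint encoder is out=occurs, Safety controller trips=occurs → at least one input occurs → occurs.
Feedback branch inoperative [OR]: #3 limit switch offline=not, Inboard fieldbus link is inoperative=occurs → at least one input occurs → occurs.
Safety interlock lost [OR]: Feedback branch inoperative=occurs, Left brake fails=not, E-stop relay is inoperative=not → at least one input occurs → occurs.
Robot arm uncommanded motion [AND]: E-stop path lost=occurs, Controller stage inoperative=occurs, Safety interlock lost=occurs → all inputs occur → occurs.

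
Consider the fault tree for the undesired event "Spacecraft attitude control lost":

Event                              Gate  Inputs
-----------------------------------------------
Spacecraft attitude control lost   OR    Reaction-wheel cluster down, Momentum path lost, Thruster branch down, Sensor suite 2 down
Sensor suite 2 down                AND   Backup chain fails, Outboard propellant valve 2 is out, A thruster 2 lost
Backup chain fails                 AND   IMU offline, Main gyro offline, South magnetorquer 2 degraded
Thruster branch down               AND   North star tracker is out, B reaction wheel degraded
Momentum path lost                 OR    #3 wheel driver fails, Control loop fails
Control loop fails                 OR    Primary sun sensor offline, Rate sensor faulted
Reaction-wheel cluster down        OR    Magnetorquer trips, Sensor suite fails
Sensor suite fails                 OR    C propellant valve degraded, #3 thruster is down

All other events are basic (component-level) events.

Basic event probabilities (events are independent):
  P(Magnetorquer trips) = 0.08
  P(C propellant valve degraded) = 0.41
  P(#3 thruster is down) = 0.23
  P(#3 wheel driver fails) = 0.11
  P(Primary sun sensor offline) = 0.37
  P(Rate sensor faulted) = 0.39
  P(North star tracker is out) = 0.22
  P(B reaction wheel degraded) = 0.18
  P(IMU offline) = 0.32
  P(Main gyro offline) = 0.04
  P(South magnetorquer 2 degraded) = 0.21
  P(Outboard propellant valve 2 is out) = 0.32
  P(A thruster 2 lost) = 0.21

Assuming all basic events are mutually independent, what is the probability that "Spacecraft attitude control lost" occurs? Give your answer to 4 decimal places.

P(Sensor suite fails) [OR] = 1 − (1−0.41) × (1−0.23) = 0.545700
P(Reaction-wheel cluster down) [OR] = 1 − (1−0.08) × (1−0.545700) = 0.582044
P(Control loop fails) [OR] = 1 − (1−0.37) × (1−0.39) = 0.615700
P(Momentum path lost) [OR] = 1 − (1−0.11) × (1−0.615700) = 0.657973
P(Thruster branch down) [AND] = 0.22 × 0.18 = 0.039600
P(Backup chain fails) [AND] = 0.32 × 0.04 × 0.21 = 0.002688
P(Sensor suite 2 down) [AND] = 0.002688 × 0.32 × 0.21 = 0.000181
P(Spacecraft attitude control lost) [OR] = 1 − (1−0.582044) × (1−0.657973) × (1−0.039600) × (1−0.000181) = 0.862734
Rounded to 4 decimal places: P(Spacecraft attitude control lost) ≈ 0.8627.

0.8627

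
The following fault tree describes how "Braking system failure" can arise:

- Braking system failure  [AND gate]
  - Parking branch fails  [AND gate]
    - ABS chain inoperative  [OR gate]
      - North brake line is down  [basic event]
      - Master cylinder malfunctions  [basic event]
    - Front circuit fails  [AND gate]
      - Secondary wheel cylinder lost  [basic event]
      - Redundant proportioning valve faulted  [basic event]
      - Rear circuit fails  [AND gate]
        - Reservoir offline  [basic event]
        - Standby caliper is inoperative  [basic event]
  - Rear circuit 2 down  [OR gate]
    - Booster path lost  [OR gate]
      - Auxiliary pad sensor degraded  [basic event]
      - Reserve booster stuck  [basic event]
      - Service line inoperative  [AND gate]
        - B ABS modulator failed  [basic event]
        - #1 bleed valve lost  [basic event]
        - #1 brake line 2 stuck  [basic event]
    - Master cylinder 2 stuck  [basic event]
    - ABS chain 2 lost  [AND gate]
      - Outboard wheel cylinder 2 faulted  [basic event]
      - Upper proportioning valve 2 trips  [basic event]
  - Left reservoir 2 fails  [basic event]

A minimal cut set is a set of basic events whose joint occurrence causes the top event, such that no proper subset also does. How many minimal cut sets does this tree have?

10

ABS chain inoperative [OR]: union of children's cut sets → 2 cut set(s).
Rear circuit fails [AND]: one cut set from each child combined → 1 × 1 = 1 cut set(s).
Front circuit fails [AND]: one cut set from each child combined → 1 × 1 × 1 = 1 cut set(s).
Parking branch fails [AND]: one cut set from each child combined → 2 × 1 = 2 cut set(s).
Service line inoperative [AND]: one cut set from each child combined → 1 × 1 × 1 = 1 cut set(s).
Booster path lost [OR]: union of children's cut sets → 3 cut set(s).
ABS chain 2 lost [AND]: one cut set from each child combined → 1 × 1 = 1 cut set(s).
Rear circuit 2 down [OR]: union of children's cut sets → 5 cut set(s).
Braking system failure [AND]: one cut set from each child combined → 2 × 5 × 1 = 10 cut set(s).
Minimal cut sets: {Auxiliary pad sensor degraded, Left reservoir 2 fails, North brake line is down, Redundant proportioning valve faulted, Reservoir offline, Secondary wheel cylinder lost, Standby caliper is inoperative}; {Left reservoir 2 fails, North brake line is down, Redundant proportioning valve faulted, Reserve booster stuck, Reservoir offline, Secondary wheel cylinder lost, Standby caliper is inoperative}; {#1 bleed valve lost, #1 brake line 2 stuck, B ABS modulator failed, Left reservoir 2 fails, North brake line is down, Redundant proportioning valve faulted, Reservoir offline, Secondary wheel cylinder lost, Standby caliper is inoperative}; {Left reservoir 2 fails, Master cylinder 2 stuck, North brake line is down, Redundant proportioning valve faulted, Reservoir offline, Secondary wheel cylinder lost, Standby caliper is inoperative}; {Left reservoir 2 fails, North brake line is down, Outboard wheel cylinder 2 faulted, Redundant proportioning valve faulted, Reservoir offline, Secondary wheel cylinder lost, Standby caliper is inoperative, Upper proportioning valve 2 trips}; {Auxiliary pad sensor degraded, Left reservoir 2 fails, Master cylinder malfunctions, Redundant proportioning valve faulted, Reservoir offline, Secondary wheel cylinder lost, Standby caliper is inoperative}; {Left reservoir 2 fails, Master cylinder malfunctions, Redundant proportioning valve faulted, Reserve booster stuck, Reservoir offline, Secondary wheel cylinder lost, Standby caliper is inoperative}; {#1 bleed valve lost, #1 brake line 2 stuck, B ABS modulator failed, Left reservoir 2 fails, Master cylinder malfunctions, Redundant proportioning valve faulted, Reservoir offline, Secondary wheel cylinder lost, Standby caliper is inoperative}; {Left reservoir 2 fails, Master cylinder 2 stuck, Master cylinder malfunctions, Redundant proportioning valve faulted, Reservoir offline, Secondary wheel cylinder lost, Standby caliper is inoperative}; {Left reservoir 2 fails, Master cylinder malfunctions, Outboard wheel cylinder 2 faulted, Redundant proportioning valve faulted, Reservoir offline, Secondary wheel cylinder lost, Standby caliper is inoperative, Upper proportioning valve 2 trips}.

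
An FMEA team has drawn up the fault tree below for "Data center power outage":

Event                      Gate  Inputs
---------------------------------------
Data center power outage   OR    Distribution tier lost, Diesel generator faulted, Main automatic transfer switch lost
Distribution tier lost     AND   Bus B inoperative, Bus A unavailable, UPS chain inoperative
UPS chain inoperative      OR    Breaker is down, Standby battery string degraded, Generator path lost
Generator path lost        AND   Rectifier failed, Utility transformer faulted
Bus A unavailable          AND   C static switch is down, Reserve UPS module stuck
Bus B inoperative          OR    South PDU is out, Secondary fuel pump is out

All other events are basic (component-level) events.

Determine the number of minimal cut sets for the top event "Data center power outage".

Bus B inoperative [OR]: union of children's cut sets → 2 cut set(s).
Bus A unavailable [AND]: one cut set from each child combined → 1 × 1 = 1 cut set(s).
Generator path lost [AND]: one cut set from each child combined → 1 × 1 = 1 cut set(s).
UPS chain inoperative [OR]: union of children's cut sets → 3 cut set(s).
Distribution tier lost [AND]: one cut set from each child combined → 2 × 1 × 3 = 6 cut set(s).
Data center power outage [OR]: union of children's cut sets → 8 cut set(s).
Minimal cut sets: {Breaker is down, C static switch is down, Reserve UPS module stuck, South PDU is out}; {C static switch is down, Reserve UPS module stuck, South PDU is out, Standby battery string degraded}; {C static switch is down, Rectifier failed, Reserve UPS module stuck, South PDU is out, Utility transformer faulted}; {Breaker is down, C static switch is down, Reserve UPS module stuck, Secondary fuel pump is out}; {C static switch is down, Reserve UPS module stuck, Secondary fuel pump is out, Standby battery string degraded}; {C static switch is down, Rectifier failed, Reserve UPS module stuck, Secondary fuel pump is out, Utility transformer faulted}; {Diesel generator faulted}; {Main automatic transfer switch lost}.

8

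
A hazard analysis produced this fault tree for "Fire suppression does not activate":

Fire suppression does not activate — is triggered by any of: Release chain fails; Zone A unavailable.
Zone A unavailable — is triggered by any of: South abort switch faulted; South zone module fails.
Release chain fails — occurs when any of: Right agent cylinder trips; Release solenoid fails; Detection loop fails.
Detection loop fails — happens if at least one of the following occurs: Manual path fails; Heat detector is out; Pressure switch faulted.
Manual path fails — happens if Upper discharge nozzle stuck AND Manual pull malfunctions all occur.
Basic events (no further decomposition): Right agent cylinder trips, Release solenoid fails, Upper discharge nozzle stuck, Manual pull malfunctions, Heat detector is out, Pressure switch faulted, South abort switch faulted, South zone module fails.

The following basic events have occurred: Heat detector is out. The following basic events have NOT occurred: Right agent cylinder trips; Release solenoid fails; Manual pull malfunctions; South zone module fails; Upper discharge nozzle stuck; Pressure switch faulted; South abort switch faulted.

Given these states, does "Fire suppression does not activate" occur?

Manual path fails [AND]: Upper discharge nozzle stuck=not, Manual pull malfunctions=not → not all inputs occur → does not occur.
Detection loop fails [OR]: Manual path fails=not, Heat detector is out=occurs, Pressure switch faulted=not → at least one input occurs → occurs.
Release chain fails [OR]: Right agent cylinder trips=not, Release solenoid fails=not, Detection loop fails=occurs → at least one input occurs → occurs.
Zone A unavailable [OR]: South abort switch faulted=not, South zone module fails=not → no input occurs → does not occur.
Fire suppression does not activate [OR]: Release chain fails=occurs, Zone A unavailable=not → at least one input occurs → occurs.

Yes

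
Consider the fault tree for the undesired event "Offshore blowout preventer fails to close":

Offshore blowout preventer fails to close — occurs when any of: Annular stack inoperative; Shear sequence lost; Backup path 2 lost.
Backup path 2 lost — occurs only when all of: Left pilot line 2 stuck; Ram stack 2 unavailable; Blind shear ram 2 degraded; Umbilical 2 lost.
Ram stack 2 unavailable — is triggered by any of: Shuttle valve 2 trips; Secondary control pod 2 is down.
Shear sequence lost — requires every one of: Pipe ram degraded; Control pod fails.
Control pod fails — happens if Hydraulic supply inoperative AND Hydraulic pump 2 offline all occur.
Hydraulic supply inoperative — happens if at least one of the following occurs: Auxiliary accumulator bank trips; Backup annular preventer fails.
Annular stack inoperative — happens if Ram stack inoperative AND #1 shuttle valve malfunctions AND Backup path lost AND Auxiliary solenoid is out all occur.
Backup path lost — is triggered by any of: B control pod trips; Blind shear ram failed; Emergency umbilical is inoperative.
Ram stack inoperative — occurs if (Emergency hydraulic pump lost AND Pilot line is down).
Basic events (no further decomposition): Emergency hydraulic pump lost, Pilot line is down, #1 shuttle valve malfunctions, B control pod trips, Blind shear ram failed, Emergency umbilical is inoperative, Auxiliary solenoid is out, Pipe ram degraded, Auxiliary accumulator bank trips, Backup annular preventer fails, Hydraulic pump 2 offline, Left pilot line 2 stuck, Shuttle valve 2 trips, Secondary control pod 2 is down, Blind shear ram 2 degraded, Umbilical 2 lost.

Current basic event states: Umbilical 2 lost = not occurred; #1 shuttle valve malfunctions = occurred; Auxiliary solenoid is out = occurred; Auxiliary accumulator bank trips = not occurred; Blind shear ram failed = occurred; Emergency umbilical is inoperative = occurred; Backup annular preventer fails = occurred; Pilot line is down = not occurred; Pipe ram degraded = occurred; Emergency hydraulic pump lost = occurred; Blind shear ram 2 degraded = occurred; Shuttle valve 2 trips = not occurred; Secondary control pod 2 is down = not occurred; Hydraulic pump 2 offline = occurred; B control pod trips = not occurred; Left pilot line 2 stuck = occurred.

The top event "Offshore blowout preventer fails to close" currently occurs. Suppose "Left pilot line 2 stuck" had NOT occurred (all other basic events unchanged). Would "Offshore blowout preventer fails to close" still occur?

Counterfactual: set "Left pilot line 2 stuck" to not occurred.
Ram stack inoperative [AND]: Emergency hydraulic pump lost=occurs, Pilot line is down=not → not all inputs occur → does not occur.
Backup path lost [OR]: B control pod trips=not, Blind shear ram failed=occurs, Emergency umbilical is inoperative=occurs → at least one input occurs → occurs.
Annular stack inoperative [AND]: Ram stack inoperative=not, #1 shuttle valve malfunctions=occurs, Backup path lost=occurs, Auxiliary solenoid is out=occurs → not all inputs occur → does not occur.
Hydraulic supply inoperative [OR]: Auxiliary accumulator bank trips=not, Backup annular preventer fails=occurs → at least one input occurs → occurs.
Control pod fails [AND]: Hydraulic supply inoperative=occurs, Hydraulic pump 2 offline=occurs → all inputs occur → occurs.
Shear sequence lost [AND]: Pipe ram degraded=occurs, Control pod fails=occurs → all inputs occur → occurs.
Ram stack 2 unavailable [OR]: Shuttle valve 2 trips=not, Secondary control pod 2 is down=not → no input occurs → does not occur.
Backup path 2 lost [AND]: Left pilot line 2 stuck=not, Ram stack 2 unavailable=not, Blind shear ram 2 degraded=occurs, Umbilical 2 lost=not → not all inputs occur → does not occur.
Offshore blowout preventer fails to close [OR]: Annular stack inoperative=not, Shear sequence lost=occurs, Backup path 2 lost=not → at least one input occurs → occurs.

Yes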